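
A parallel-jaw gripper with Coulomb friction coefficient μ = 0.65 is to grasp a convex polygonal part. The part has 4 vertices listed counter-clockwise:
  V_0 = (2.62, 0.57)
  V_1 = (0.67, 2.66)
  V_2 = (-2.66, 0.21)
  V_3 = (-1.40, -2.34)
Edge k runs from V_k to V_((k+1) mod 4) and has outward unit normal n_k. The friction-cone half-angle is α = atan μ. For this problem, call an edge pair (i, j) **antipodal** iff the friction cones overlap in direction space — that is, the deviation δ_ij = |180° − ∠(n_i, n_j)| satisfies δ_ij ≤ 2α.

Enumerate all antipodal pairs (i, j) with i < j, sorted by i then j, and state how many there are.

α = atan 0.65 = 33.02°;  2α = 66.05°
n_0 = (+0.7312, +0.6822)
n_1 = (-0.5926, +0.8055)
n_2 = (-0.8965, -0.4430)
n_3 = (+0.5864, -0.8100)
  (0,1): δ = 96.67°  ·
  (0,2): δ = 16.72°  ✓
  (0,3): δ = 82.88°  ·
  (1,2): δ = 100.05°  ·
  (1,3): δ = 0.44°  ✓
  (2,3): δ = 80.39°  ·
antipodal pairs: 2

count = 2; pairs: (0,2), (1,3)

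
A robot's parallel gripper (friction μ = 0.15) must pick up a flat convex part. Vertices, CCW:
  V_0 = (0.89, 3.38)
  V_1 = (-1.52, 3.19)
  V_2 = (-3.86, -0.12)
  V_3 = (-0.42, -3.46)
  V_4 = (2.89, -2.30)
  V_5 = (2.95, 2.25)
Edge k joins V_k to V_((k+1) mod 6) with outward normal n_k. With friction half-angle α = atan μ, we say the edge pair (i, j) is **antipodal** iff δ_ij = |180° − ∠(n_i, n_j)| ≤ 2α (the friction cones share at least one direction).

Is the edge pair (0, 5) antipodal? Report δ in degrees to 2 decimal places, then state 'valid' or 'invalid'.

δ = 146.75°, invalid

α = atan 0.15 = 8.53°;  2α = 17.06°
edge 0: e_0 = (-2.41, -0.19);  n_0 = (-0.0786, +0.9969)
edge 5: e_5 = (-2.06, +1.13);  n_5 = (+0.4809, +0.8768)
∠(n_0, n_5) = 33.25°
δ = |180° − 33.25°| = 146.75°
146.75° > 2α = 17.06°  →  invalid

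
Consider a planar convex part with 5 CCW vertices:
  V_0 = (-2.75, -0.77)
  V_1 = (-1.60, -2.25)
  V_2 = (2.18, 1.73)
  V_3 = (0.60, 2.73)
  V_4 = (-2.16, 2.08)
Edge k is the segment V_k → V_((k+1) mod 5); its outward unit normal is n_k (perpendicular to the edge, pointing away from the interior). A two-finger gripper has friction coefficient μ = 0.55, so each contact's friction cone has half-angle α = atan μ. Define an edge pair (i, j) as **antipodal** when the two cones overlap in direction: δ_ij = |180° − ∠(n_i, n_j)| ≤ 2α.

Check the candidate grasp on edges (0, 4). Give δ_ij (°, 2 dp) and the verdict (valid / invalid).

α = atan 0.55 = 28.81°;  2α = 57.62°
edge 0: e_0 = (+1.15, -1.48);  n_0 = (-0.7896, -0.6136)
edge 4: e_4 = (-0.59, -2.85);  n_4 = (-0.9792, +0.2027)
∠(n_0, n_4) = 49.54°
δ = |180° − 49.54°| = 130.46°
130.46° > 2α = 57.62°  →  invalid

δ = 130.46°, invalid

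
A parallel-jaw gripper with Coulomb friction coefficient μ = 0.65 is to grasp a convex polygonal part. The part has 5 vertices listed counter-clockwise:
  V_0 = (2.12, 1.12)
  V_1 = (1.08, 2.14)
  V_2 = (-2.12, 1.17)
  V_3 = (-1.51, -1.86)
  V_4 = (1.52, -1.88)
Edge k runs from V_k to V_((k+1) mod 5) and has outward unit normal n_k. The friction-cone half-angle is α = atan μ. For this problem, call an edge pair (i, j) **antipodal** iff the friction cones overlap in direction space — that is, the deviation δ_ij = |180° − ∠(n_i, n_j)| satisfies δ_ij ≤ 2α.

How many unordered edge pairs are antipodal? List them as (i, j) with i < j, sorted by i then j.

count = 5; pairs: (0,2), (0,3), (1,3), (1,4), (2,4)

α = atan 0.65 = 33.02°;  2α = 66.05°
n_0 = (+0.7002, +0.7139)
n_1 = (-0.2901, +0.9570)
n_2 = (-0.9803, -0.1974)
n_3 = (-0.0066, -1.0000)
n_4 = (+0.9806, -0.1961)
  (0,1): δ = 118.69°  ·
  (0,2): δ = 34.17°  ✓
  (0,3): δ = 44.07°  ✓
  (0,4): δ = 123.13°  ·
  (1,2): δ = 95.48°  ·
  (1,3): δ = 17.24°  ✓
  (1,4): δ = 61.83°  ✓
  (2,3): δ = 101.76°  ·
  (2,4): δ = 22.69°  ✓
  (3,4): δ = 100.93°  ·
antipodal pairs: 5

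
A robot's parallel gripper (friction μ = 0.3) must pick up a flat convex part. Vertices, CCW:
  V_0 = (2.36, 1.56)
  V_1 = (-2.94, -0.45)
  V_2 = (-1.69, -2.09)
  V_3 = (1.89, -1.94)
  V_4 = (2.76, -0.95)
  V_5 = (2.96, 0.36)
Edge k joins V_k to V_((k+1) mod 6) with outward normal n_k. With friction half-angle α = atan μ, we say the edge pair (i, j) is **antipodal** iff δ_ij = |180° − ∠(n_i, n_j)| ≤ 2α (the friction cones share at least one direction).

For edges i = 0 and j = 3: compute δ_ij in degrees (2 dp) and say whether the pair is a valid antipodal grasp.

δ = 27.92°, valid

α = atan 0.3 = 16.70°;  2α = 33.40°
edge 0: e_0 = (-5.30, -2.01);  n_0 = (-0.3546, +0.9350)
edge 3: e_3 = (+0.87, +0.99);  n_3 = (+0.7512, -0.6601)
∠(n_0, n_3) = 152.08°
δ = |180° − 152.08°| = 27.92°
27.92° ≤ 2α = 33.40°  →  valid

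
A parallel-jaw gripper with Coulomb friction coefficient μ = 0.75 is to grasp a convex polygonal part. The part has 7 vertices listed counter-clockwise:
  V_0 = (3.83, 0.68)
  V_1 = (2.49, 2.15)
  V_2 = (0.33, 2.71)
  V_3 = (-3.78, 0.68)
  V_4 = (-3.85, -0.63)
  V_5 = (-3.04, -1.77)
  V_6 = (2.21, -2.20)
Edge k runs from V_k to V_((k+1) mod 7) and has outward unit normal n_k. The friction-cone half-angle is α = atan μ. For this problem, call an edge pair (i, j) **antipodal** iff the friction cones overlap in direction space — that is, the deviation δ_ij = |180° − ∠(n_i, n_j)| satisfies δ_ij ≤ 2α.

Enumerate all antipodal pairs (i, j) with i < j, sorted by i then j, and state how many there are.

count = 9; pairs: (0,3), (0,4), (0,5), (1,4), (1,5), (2,5), (2,6), (3,6), (4,6)

α = atan 0.75 = 36.87°;  2α = 73.74°
n_0 = (+0.7390, +0.6737)
n_1 = (+0.2510, +0.9680)
n_2 = (-0.4428, +0.8966)
n_3 = (-0.9986, +0.0534)
n_4 = (-0.8152, -0.5792)
n_5 = (-0.0816, -0.9967)
n_6 = (+0.8716, -0.4903)
  (0,1): δ = 146.89°  ·
  (0,2): δ = 106.07°  ·
  (0,3): δ = 45.41°  ✓
  (0,4): δ = 6.96°  ✓
  (0,5): δ = 42.97°  ✓
  (0,6): δ = 108.29°  ·
  (1,2): δ = 139.18°  ·
  (1,3): δ = 78.52°  ·
  (1,4): δ = 40.07°  ✓
  (1,5): δ = 9.85°  ✓
  (1,6): δ = 75.18°  ·
  (2,3): δ = 119.34°  ·
  (2,4): δ = 80.89°  ·
  (2,5): δ = 30.97°  ✓
  (2,6): δ = 34.36°  ✓
  (3,4): δ = 141.55°  ·
  (3,5): δ = 91.62°  ·
  (3,6): δ = 26.30°  ✓
  (4,5): δ = 130.08°  ·
  (4,6): δ = 64.75°  ✓
  (5,6): δ = 114.68°  ·
antipodal pairs: 9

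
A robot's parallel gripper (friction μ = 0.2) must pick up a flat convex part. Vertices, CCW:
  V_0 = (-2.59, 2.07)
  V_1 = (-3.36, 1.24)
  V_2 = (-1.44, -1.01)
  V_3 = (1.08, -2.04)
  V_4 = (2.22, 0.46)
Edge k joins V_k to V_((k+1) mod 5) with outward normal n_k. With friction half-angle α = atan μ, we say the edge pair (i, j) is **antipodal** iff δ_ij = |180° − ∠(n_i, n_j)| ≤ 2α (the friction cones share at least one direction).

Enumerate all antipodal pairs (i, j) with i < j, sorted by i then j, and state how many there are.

α = atan 0.2 = 11.31°;  2α = 22.62°
n_0 = (-0.7331, +0.6801)
n_1 = (-0.7607, -0.6491)
n_2 = (-0.3783, -0.9257)
n_3 = (+0.9099, -0.4149)
n_4 = (+0.3174, +0.9483)
  (0,1): δ = 96.67°  ·
  (0,2): δ = 69.38°  ·
  (0,3): δ = 18.34°  ✓
  (0,4): δ = 114.35°  ·
  (1,2): δ = 152.71°  ·
  (1,3): δ = 64.99°  ·
  (1,4): δ = 31.02°  ·
  (2,3): δ = 92.28°  ·
  (2,4): δ = 3.72°  ✓
  (3,4): δ = 83.99°  ·
antipodal pairs: 2

count = 2; pairs: (0,3), (2,4)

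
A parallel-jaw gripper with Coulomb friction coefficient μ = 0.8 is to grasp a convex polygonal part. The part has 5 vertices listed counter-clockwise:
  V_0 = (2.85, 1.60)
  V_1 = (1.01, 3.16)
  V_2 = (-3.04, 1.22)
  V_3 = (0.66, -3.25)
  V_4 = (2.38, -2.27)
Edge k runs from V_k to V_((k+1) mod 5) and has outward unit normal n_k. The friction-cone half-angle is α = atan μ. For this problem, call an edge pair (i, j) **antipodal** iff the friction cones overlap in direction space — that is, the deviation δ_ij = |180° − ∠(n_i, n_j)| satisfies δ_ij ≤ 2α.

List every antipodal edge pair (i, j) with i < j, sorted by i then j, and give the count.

count = 6; pairs: (0,2), (0,3), (1,2), (1,3), (1,4), (2,4)

α = atan 0.8 = 38.66°;  2α = 77.32°
n_0 = (+0.6467, +0.7628)
n_1 = (-0.4320, +0.9019)
n_2 = (-0.7703, -0.6376)
n_3 = (+0.4951, -0.8689)
n_4 = (+0.9927, -0.1206)
  (0,1): δ = 114.11°  ·
  (0,2): δ = 10.09°  ✓
  (0,3): δ = 69.97°  ✓
  (0,4): δ = 123.37°  ·
  (1,2): δ = 75.98°  ✓
  (1,3): δ = 4.08°  ✓
  (1,4): δ = 57.48°  ✓
  (2,3): δ = 99.94°  ·
  (2,4): δ = 46.54°  ✓
  (3,4): δ = 126.60°  ·
antipodal pairs: 6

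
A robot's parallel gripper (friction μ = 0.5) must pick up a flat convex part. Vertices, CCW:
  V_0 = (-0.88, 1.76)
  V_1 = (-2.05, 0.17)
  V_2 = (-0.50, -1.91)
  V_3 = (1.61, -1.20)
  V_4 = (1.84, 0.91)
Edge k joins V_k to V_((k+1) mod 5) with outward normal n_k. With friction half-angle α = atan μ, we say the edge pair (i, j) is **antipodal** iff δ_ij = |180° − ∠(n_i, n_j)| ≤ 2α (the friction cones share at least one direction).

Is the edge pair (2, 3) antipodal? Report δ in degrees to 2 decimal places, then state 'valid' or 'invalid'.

α = atan 0.5 = 26.57°;  2α = 53.13°
edge 2: e_2 = (+2.11, +0.71);  n_2 = (+0.3189, -0.9478)
edge 3: e_3 = (+0.23, +2.11);  n_3 = (+0.9941, -0.1084)
∠(n_2, n_3) = 65.18°
δ = |180° − 65.18°| = 114.82°
114.82° > 2α = 53.13°  →  invalid

δ = 114.82°, invalid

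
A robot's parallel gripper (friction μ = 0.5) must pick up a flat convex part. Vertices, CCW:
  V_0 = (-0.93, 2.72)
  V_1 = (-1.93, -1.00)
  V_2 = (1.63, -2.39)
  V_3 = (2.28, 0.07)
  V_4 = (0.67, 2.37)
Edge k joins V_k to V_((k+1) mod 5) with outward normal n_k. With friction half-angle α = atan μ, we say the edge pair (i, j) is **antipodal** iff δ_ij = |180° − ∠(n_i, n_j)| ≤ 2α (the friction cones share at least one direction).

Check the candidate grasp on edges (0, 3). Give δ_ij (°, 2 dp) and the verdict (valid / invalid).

α = atan 0.5 = 26.57°;  2α = 53.13°
edge 0: e_0 = (-1.00, -3.72);  n_0 = (-0.9657, +0.2596)
edge 3: e_3 = (-1.61, +2.30);  n_3 = (+0.8192, +0.5735)
∠(n_0, n_3) = 129.96°
δ = |180° − 129.96°| = 50.04°
50.04° ≤ 2α = 53.13°  →  valid

δ = 50.04°, valid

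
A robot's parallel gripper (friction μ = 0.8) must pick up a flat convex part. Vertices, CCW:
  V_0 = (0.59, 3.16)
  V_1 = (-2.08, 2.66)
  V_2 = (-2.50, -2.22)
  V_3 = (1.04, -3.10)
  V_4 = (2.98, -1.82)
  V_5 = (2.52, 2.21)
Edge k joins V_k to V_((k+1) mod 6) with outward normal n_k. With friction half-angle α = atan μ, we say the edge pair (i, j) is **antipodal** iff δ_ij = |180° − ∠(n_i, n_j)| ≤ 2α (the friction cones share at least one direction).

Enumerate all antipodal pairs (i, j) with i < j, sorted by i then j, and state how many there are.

count = 8; pairs: (0,2), (0,3), (1,3), (1,4), (1,5), (2,4), (2,5), (3,5)

α = atan 0.8 = 38.66°;  2α = 77.32°
n_0 = (-0.1841, +0.9829)
n_1 = (-0.9963, +0.0857)
n_2 = (-0.2412, -0.9705)
n_3 = (+0.5507, -0.8347)
n_4 = (+0.9935, +0.1134)
n_5 = (+0.4416, +0.8972)
  (0,1): δ = 105.53°  ·
  (0,2): δ = 24.57°  ✓
  (0,3): δ = 22.81°  ✓
  (0,4): δ = 85.91°  ·
  (0,5): δ = 143.19°  ·
  (1,2): δ = 99.04°  ·
  (1,3): δ = 51.66°  ✓
  (1,4): δ = 11.43°  ✓
  (1,5): δ = 68.71°  ✓
  (2,3): δ = 132.62°  ·
  (2,4): δ = 69.53°  ✓
  (2,5): δ = 12.25°  ✓
  (3,4): δ = 116.90°  ·
  (3,5): δ = 59.62°  ✓
  (4,5): δ = 122.72°  ·
antipodal pairs: 8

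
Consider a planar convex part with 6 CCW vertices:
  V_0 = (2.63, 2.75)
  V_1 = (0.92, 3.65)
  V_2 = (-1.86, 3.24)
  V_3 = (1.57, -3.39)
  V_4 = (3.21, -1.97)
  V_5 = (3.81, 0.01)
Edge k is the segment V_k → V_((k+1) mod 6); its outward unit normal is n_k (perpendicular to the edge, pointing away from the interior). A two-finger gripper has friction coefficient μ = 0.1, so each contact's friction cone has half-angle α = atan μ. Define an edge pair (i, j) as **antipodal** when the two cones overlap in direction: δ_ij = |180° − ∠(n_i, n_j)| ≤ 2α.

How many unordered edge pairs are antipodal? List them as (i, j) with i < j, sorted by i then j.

α = atan 0.1 = 5.71°;  2α = 11.42°
n_0 = (+0.4657, +0.8849)
n_1 = (-0.1459, +0.9893)
n_2 = (-0.8882, -0.4595)
n_3 = (+0.6546, -0.7560)
n_4 = (+0.9570, -0.2900)
n_5 = (+0.9185, +0.3955)
  (0,1): δ = 143.85°  ·
  (0,2): δ = 34.89°  ·
  (0,3): δ = 68.65°  ·
  (0,4): δ = 100.90°  ·
  (0,5): δ = 141.06°  ·
  (1,2): δ = 71.04°  ·
  (1,3): δ = 32.50°  ·
  (1,4): δ = 64.75°  ·
  (1,5): δ = 104.91°  ·
  (2,3): δ = 76.47°  ·
  (2,4): δ = 44.21°  ·
  (2,5): δ = 4.06°  ✓
  (3,4): δ = 147.75°  ·
  (3,5): δ = 107.59°  ·
  (4,5): δ = 139.84°  ·
antipodal pairs: 1

count = 1; pairs: (2,5)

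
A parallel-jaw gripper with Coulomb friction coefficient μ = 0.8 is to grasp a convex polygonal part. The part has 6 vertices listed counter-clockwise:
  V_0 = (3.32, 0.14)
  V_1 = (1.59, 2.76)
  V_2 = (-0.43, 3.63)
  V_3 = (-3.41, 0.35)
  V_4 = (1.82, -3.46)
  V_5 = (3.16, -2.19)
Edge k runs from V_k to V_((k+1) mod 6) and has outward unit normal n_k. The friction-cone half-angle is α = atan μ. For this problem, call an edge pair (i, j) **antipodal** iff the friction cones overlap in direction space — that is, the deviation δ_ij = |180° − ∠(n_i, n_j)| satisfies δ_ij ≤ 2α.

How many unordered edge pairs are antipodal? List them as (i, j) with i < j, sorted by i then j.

α = atan 0.8 = 38.66°;  2α = 77.32°
n_0 = (+0.8345, +0.5510)
n_1 = (+0.3956, +0.9184)
n_2 = (-0.7401, +0.6724)
n_3 = (-0.5888, -0.8083)
n_4 = (+0.6879, -0.7258)
n_5 = (+0.9977, -0.0685)
  (0,1): δ = 146.74°  ·
  (0,2): δ = 75.69°  ✓
  (0,3): δ = 20.49°  ✓
  (0,4): δ = 100.03°  ·
  (0,5): δ = 142.63°  ·
  (1,2): δ = 108.96°  ·
  (1,3): δ = 12.77°  ✓
  (1,4): δ = 66.76°  ✓
  (1,5): δ = 109.37°  ·
  (2,3): δ = 83.82°  ·
  (2,4): δ = 4.28°  ✓
  (2,5): δ = 38.33°  ✓
  (3,4): δ = 100.46°  ·
  (3,5): δ = 57.86°  ✓
  (4,5): δ = 137.39°  ·
antipodal pairs: 7

count = 7; pairs: (0,2), (0,3), (1,3), (1,4), (2,4), (2,5), (3,5)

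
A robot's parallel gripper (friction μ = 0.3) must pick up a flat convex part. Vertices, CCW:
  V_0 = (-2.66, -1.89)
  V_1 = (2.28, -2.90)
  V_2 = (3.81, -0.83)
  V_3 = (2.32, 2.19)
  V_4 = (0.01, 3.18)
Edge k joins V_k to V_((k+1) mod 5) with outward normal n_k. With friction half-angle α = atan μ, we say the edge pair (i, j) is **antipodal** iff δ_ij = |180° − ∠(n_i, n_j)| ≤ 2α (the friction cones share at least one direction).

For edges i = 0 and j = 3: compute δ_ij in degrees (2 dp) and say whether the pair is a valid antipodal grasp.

δ = 11.64°, valid

α = atan 0.3 = 16.70°;  2α = 33.40°
edge 0: e_0 = (+4.94, -1.01);  n_0 = (-0.2003, -0.9797)
edge 3: e_3 = (-2.31, +0.99);  n_3 = (+0.3939, +0.9191)
∠(n_0, n_3) = 168.36°
δ = |180° − 168.36°| = 11.64°
11.64° ≤ 2α = 33.40°  →  valid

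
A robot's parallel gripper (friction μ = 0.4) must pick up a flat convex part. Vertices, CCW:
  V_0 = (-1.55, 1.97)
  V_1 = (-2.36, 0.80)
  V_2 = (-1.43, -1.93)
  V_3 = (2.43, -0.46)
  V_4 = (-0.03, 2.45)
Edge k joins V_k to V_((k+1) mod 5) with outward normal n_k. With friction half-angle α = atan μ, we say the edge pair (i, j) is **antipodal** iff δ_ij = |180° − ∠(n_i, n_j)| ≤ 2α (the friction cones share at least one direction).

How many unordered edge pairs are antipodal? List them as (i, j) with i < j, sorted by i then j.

α = atan 0.4 = 21.80°;  2α = 43.60°
n_0 = (-0.8222, +0.5692)
n_1 = (-0.9466, -0.3225)
n_2 = (+0.3559, -0.9345)
n_3 = (+0.7637, +0.6456)
n_4 = (-0.3011, +0.9536)
  (0,1): δ = 126.49°  ·
  (0,2): δ = 34.46°  ✓
  (0,3): δ = 74.91°  ·
  (0,4): δ = 142.22°  ·
  (1,2): δ = 87.96°  ·
  (1,3): δ = 21.40°  ✓
  (1,4): δ = 88.71°  ·
  (2,3): δ = 70.64°  ·
  (2,4): δ = 3.32°  ✓
  (3,4): δ = 112.68°  ·
antipodal pairs: 3

count = 3; pairs: (0,2), (1,3), (2,4)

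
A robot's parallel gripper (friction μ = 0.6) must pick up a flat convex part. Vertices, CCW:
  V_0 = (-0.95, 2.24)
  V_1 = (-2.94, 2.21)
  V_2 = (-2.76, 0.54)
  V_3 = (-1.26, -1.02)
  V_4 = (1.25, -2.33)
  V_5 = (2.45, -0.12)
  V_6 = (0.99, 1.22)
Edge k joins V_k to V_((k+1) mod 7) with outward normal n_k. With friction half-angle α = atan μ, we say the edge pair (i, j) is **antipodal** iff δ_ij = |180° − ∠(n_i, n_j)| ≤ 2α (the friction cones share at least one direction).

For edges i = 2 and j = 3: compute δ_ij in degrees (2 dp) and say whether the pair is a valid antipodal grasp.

α = atan 0.6 = 30.96°;  2α = 61.93°
edge 2: e_2 = (+1.50, -1.56);  n_2 = (-0.7208, -0.6931)
edge 3: e_3 = (+2.51, -1.31);  n_3 = (-0.4627, -0.8865)
∠(n_2, n_3) = 18.56°
δ = |180° − 18.56°| = 161.44°
161.44° > 2α = 61.93°  →  invalid

δ = 161.44°, invalid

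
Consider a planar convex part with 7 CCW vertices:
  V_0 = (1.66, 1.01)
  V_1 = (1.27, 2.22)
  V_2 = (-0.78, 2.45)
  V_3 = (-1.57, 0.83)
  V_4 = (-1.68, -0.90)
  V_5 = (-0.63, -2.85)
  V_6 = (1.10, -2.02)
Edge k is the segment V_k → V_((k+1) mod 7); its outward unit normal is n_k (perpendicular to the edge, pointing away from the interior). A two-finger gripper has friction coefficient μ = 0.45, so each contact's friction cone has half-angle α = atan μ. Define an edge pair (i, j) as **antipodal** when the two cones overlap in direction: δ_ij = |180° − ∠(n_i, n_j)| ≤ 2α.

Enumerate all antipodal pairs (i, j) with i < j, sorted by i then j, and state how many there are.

count = 8; pairs: (0,2), (0,3), (0,4), (1,5), (2,5), (2,6), (3,6), (4,6)

α = atan 0.45 = 24.23°;  2α = 48.46°
n_0 = (+0.9518, +0.3068)
n_1 = (+0.1115, +0.9938)
n_2 = (-0.8988, +0.4383)
n_3 = (-0.9980, +0.0635)
n_4 = (-0.8805, -0.4741)
n_5 = (+0.4326, -0.9016)
n_6 = (+0.9833, -0.1817)
  (0,1): δ = 114.27°  ·
  (0,2): δ = 43.86°  ✓
  (0,3): δ = 21.50°  ✓
  (0,4): δ = 10.44°  ✓
  (0,5): δ = 97.77°  ·
  (0,6): δ = 151.66°  ·
  (1,2): δ = 109.59°  ·
  (1,3): δ = 87.24°  ·
  (1,4): δ = 55.30°  ·
  (1,5): δ = 32.03°  ✓
  (1,6): δ = 85.93°  ·
  (2,3): δ = 157.64°  ·
  (2,4): δ = 125.70°  ·
  (2,5): δ = 38.37°  ✓
  (2,6): δ = 15.53°  ✓
  (3,4): δ = 148.06°  ·
  (3,5): δ = 60.73°  ·
  (3,6): δ = 6.83°  ✓
  (4,5): δ = 92.67°  ·
  (4,6): δ = 38.77°  ✓
  (5,6): δ = 126.10°  ·
antipodal pairs: 8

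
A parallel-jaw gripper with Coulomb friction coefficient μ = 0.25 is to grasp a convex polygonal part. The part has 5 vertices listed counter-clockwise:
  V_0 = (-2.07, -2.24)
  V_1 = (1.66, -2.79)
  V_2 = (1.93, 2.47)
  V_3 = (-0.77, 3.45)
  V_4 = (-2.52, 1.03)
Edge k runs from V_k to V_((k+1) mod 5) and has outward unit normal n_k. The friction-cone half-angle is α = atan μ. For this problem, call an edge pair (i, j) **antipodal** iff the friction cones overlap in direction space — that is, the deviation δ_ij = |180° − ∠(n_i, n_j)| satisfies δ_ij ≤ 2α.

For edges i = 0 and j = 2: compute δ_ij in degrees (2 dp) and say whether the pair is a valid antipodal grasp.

α = atan 0.25 = 14.04°;  2α = 28.07°
edge 0: e_0 = (+3.73, -0.55);  n_0 = (-0.1459, -0.9893)
edge 2: e_2 = (-2.70, +0.98);  n_2 = (+0.3412, +0.9400)
∠(n_0, n_2) = 168.44°
δ = |180° − 168.44°| = 11.56°
11.56° ≤ 2α = 28.07°  →  valid

δ = 11.56°, valid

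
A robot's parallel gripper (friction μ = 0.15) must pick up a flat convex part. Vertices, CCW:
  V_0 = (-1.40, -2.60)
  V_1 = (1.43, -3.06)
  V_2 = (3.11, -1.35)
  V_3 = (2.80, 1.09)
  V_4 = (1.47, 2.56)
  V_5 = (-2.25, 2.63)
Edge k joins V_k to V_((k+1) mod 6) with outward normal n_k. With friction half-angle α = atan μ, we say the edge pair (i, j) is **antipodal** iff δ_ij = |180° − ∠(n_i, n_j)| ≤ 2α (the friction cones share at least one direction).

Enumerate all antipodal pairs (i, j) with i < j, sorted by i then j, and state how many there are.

α = atan 0.15 = 8.53°;  2α = 17.06°
n_0 = (-0.1604, -0.9870)
n_1 = (+0.7133, -0.7008)
n_2 = (+0.9920, +0.1260)
n_3 = (+0.7415, +0.6709)
n_4 = (+0.0188, +0.9998)
n_5 = (-0.9870, -0.1604)
  (0,1): δ = 125.26°  ·
  (0,2): δ = 73.53°  ·
  (0,3): δ = 38.63°  ·
  (0,4): δ = 8.15°  ✓
  (0,5): δ = 108.46°  ·
  (1,2): δ = 128.27°  ·
  (1,3): δ = 93.37°  ·
  (1,4): δ = 46.59°  ·
  (1,5): δ = 53.72°  ·
  (2,3): δ = 145.10°  ·
  (2,4): δ = 98.32°  ·
  (2,5): δ = 1.99°  ✓
  (3,4): δ = 133.22°  ·
  (3,5): δ = 32.91°  ·
  (4,5): δ = 79.69°  ·
antipodal pairs: 2

count = 2; pairs: (0,4), (2,5)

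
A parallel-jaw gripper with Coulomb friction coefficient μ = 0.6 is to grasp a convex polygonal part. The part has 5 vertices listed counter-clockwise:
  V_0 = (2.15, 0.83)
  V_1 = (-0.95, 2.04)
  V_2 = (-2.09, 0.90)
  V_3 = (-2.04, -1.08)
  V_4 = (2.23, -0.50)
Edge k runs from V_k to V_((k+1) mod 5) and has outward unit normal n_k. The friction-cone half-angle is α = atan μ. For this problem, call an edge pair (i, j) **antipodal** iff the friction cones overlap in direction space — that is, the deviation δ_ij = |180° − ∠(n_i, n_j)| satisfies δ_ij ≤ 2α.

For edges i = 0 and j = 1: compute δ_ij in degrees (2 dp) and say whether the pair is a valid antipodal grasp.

α = atan 0.6 = 30.96°;  2α = 61.93°
edge 0: e_0 = (-3.10, +1.21);  n_0 = (+0.3636, +0.9316)
edge 1: e_1 = (-1.14, -1.14);  n_1 = (-0.7071, +0.7071)
∠(n_0, n_1) = 66.32°
δ = |180° − 66.32°| = 113.68°
113.68° > 2α = 61.93°  →  invalid

δ = 113.68°, invalid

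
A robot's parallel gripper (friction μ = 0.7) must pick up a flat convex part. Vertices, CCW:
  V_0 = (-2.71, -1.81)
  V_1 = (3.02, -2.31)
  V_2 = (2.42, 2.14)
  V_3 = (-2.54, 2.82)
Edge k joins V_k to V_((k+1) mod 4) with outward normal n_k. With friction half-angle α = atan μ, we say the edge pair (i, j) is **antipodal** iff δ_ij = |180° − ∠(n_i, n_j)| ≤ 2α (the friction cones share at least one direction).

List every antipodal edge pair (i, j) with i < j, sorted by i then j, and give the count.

count = 2; pairs: (0,2), (1,3)

α = atan 0.7 = 34.99°;  2α = 69.98°
n_0 = (-0.0869, -0.9962)
n_1 = (+0.9910, +0.1336)
n_2 = (+0.1358, +0.9907)
n_3 = (-0.9993, +0.0367)
  (0,1): δ = 77.33°  ·
  (0,2): δ = 2.82°  ✓
  (0,3): δ = 92.88°  ·
  (1,2): δ = 105.49°  ·
  (1,3): δ = 9.78°  ✓
  (2,3): δ = 84.30°  ·
antipodal pairs: 2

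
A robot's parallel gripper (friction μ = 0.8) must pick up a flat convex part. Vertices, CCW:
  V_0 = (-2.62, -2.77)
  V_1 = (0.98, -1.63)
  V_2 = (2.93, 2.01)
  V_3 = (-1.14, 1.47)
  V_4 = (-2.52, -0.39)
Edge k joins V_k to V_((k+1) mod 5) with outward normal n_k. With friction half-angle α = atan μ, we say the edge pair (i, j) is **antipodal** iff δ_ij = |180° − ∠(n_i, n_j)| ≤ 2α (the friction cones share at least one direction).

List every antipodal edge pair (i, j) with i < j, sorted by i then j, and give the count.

count = 6; pairs: (0,2), (0,3), (0,4), (1,2), (1,3), (1,4)

α = atan 0.8 = 38.66°;  2α = 77.32°
n_0 = (+0.3019, -0.9533)
n_1 = (+0.8815, -0.4722)
n_2 = (-0.1315, +0.9913)
n_3 = (-0.8031, +0.5958)
n_4 = (-0.9991, +0.0420)
  (0,1): δ = 135.75°  ·
  (0,2): δ = 10.01°  ✓
  (0,3): δ = 35.86°  ✓
  (0,4): δ = 70.02°  ✓
  (1,2): δ = 54.26°  ✓
  (1,3): δ = 8.39°  ✓
  (1,4): δ = 25.77°  ✓
  (2,3): δ = 134.13°  ·
  (2,4): δ = 99.96°  ·
  (3,4): δ = 145.83°  ·
antipodal pairs: 6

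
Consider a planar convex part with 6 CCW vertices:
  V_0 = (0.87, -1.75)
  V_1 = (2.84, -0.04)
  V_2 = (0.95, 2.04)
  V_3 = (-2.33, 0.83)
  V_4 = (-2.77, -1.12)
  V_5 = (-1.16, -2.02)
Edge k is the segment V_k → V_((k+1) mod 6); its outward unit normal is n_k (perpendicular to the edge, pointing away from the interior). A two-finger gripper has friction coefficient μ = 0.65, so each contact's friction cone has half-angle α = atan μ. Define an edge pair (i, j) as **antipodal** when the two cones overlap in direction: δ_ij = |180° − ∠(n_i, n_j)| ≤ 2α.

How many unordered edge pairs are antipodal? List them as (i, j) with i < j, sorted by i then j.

α = atan 0.65 = 33.02°;  2α = 66.05°
n_0 = (+0.6555, -0.7552)
n_1 = (+0.7401, +0.6725)
n_2 = (-0.3461, +0.9382)
n_3 = (-0.9755, +0.2201)
n_4 = (-0.4879, -0.8729)
n_5 = (+0.1318, -0.9913)
  (0,1): δ = 88.70°  ·
  (0,2): δ = 20.71°  ✓
  (0,3): δ = 36.33°  ✓
  (0,4): δ = 109.84°  ·
  (0,5): δ = 146.62°  ·
  (1,2): δ = 112.01°  ·
  (1,3): δ = 54.98°  ✓
  (1,4): δ = 18.53°  ✓
  (1,5): δ = 55.32°  ✓
  (2,3): δ = 122.96°  ·
  (2,4): δ = 49.45°  ✓
  (2,5): δ = 12.67°  ✓
  (3,4): δ = 106.49°  ·
  (3,5): δ = 69.71°  ·
  (4,5): δ = 143.22°  ·
antipodal pairs: 7

count = 7; pairs: (0,2), (0,3), (1,3), (1,4), (1,5), (2,4), (2,5)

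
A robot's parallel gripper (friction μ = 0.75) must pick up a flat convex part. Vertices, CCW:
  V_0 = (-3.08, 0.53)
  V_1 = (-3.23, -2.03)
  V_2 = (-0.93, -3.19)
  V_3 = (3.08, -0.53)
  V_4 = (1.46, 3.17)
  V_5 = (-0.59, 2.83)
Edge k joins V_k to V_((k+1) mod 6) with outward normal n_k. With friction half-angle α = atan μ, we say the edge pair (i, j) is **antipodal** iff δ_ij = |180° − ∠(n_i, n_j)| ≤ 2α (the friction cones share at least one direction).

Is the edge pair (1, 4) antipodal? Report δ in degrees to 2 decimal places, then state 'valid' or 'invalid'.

δ = 36.18°, valid

α = atan 0.75 = 36.87°;  2α = 73.74°
edge 1: e_1 = (+2.30, -1.16);  n_1 = (-0.4503, -0.8929)
edge 4: e_4 = (-2.05, -0.34);  n_4 = (-0.1636, +0.9865)
∠(n_1, n_4) = 143.82°
δ = |180° − 143.82°| = 36.18°
36.18° ≤ 2α = 73.74°  →  valid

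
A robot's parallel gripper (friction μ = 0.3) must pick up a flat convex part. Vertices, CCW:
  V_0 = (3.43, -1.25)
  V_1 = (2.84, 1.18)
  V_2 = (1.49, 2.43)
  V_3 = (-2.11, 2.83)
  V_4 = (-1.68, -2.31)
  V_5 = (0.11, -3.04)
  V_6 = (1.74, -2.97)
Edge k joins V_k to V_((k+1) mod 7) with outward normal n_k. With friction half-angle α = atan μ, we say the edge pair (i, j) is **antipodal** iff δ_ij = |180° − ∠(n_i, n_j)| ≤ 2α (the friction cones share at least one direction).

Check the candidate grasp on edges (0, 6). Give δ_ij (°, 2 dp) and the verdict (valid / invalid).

δ = 121.86°, invalid

α = atan 0.3 = 16.70°;  2α = 33.40°
edge 0: e_0 = (-0.59, +2.43);  n_0 = (+0.9718, +0.2359)
edge 6: e_6 = (+1.69, +1.72);  n_6 = (+0.7133, -0.7009)
∠(n_0, n_6) = 58.14°
δ = |180° − 58.14°| = 121.86°
121.86° > 2α = 33.40°  →  invalid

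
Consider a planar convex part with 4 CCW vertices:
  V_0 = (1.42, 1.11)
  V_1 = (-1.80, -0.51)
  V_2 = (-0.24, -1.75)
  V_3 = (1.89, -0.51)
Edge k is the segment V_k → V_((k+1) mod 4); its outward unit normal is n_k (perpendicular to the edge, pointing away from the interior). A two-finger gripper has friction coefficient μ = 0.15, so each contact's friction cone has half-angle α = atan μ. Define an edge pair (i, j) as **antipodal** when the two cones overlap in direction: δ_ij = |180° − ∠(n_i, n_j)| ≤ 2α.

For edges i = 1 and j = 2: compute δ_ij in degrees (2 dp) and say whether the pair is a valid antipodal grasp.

δ = 111.31°, invalid

α = atan 0.15 = 8.53°;  2α = 17.06°
edge 1: e_1 = (+1.56, -1.24);  n_1 = (-0.6222, -0.7828)
edge 2: e_2 = (+2.13, +1.24);  n_2 = (+0.5031, -0.8642)
∠(n_1, n_2) = 68.69°
δ = |180° − 68.69°| = 111.31°
111.31° > 2α = 17.06°  →  invalid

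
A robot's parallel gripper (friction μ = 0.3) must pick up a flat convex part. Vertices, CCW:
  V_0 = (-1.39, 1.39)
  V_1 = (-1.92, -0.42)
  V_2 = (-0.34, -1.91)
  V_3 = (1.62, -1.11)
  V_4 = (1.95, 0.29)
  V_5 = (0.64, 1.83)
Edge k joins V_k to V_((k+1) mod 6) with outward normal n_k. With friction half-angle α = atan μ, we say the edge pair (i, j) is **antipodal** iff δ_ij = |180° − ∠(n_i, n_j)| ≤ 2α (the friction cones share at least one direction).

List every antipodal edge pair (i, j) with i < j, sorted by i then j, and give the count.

α = atan 0.3 = 16.70°;  2α = 33.40°
n_0 = (-0.9597, +0.2810)
n_1 = (-0.6861, -0.7275)
n_2 = (+0.3779, -0.9258)
n_3 = (+0.9733, -0.2294)
n_4 = (+0.7617, +0.6479)
n_5 = (-0.2118, +0.9773)
  (0,1): δ = 117.00°  ·
  (0,2): δ = 51.48°  ·
  (0,3): δ = 3.06°  ✓
  (0,4): δ = 56.71°  ·
  (0,5): δ = 118.55°  ·
  (1,2): δ = 114.48°  ·
  (1,3): δ = 59.94°  ·
  (1,4): δ = 6.29°  ✓
  (1,5): δ = 55.55°  ·
  (2,3): δ = 125.47°  ·
  (2,4): δ = 71.82°  ·
  (2,5): δ = 9.97°  ✓
  (3,4): δ = 126.35°  ·
  (3,5): δ = 64.51°  ·
  (4,5): δ = 118.16°  ·
antipodal pairs: 3

count = 3; pairs: (0,3), (1,4), (2,5)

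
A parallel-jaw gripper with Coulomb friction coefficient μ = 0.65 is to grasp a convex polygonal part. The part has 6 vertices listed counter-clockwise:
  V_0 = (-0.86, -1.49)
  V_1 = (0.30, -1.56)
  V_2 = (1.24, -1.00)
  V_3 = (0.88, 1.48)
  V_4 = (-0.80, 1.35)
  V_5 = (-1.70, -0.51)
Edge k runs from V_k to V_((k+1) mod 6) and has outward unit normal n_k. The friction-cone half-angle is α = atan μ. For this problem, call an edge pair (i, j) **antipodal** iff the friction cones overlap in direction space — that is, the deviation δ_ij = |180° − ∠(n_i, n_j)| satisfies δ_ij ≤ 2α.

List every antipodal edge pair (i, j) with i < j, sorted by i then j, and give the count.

count = 6; pairs: (0,3), (1,3), (1,4), (2,4), (2,5), (3,5)

α = atan 0.65 = 33.02°;  2α = 66.05°
n_0 = (-0.0602, -0.9982)
n_1 = (+0.5118, -0.8591)
n_2 = (+0.9896, +0.1437)
n_3 = (-0.0772, +0.9970)
n_4 = (-0.9002, +0.4356)
n_5 = (-0.7593, -0.6508)
  (0,1): δ = 145.76°  ·
  (0,2): δ = 78.29°  ·
  (0,3): δ = 7.88°  ✓
  (0,4): δ = 67.63°  ·
  (0,5): δ = 134.05°  ·
  (1,2): δ = 112.52°  ·
  (1,3): δ = 26.36°  ✓
  (1,4): δ = 33.39°  ✓
  (1,5): δ = 99.82°  ·
  (2,3): δ = 93.83°  ·
  (2,4): δ = 34.08°  ✓
  (2,5): δ = 32.34°  ✓
  (3,4): δ = 120.25°  ·
  (3,5): δ = 53.82°  ✓
  (4,5): δ = 113.58°  ·
antipodal pairs: 6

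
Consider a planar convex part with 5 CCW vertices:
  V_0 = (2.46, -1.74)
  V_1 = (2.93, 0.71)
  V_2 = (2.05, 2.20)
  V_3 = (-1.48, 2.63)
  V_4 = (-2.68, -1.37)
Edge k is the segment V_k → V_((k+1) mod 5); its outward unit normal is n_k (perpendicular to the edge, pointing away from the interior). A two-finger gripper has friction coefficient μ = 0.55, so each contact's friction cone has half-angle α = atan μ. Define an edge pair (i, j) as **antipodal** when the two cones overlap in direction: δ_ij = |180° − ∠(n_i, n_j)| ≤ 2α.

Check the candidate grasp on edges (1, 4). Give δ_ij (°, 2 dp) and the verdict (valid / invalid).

α = atan 0.55 = 28.81°;  2α = 57.62°
edge 1: e_1 = (-0.88, +1.49);  n_1 = (+0.8610, +0.5085)
edge 4: e_4 = (+5.14, -0.37);  n_4 = (-0.0718, -0.9974)
∠(n_1, n_4) = 124.68°
δ = |180° − 124.68°| = 55.32°
55.32° ≤ 2α = 57.62°  →  valid

δ = 55.32°, valid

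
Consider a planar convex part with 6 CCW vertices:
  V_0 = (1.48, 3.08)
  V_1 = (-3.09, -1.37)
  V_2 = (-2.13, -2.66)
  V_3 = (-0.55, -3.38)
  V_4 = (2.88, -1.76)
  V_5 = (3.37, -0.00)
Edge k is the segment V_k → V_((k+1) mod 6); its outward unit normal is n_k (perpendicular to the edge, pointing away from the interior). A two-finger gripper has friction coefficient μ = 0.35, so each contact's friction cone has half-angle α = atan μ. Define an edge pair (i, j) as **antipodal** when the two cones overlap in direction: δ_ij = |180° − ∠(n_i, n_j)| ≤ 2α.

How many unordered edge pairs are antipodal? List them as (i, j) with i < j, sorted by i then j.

α = atan 0.35 = 19.29°;  2α = 38.58°
n_0 = (-0.6976, +0.7165)
n_1 = (-0.8022, -0.5970)
n_2 = (-0.4147, -0.9100)
n_3 = (+0.4271, -0.9042)
n_4 = (+0.9634, -0.2682)
n_5 = (+0.8523, +0.5230)
  (0,1): δ = 97.58°  ·
  (0,2): δ = 68.74°  ·
  (0,3): δ = 18.96°  ✓
  (0,4): δ = 30.20°  ✓
  (0,5): δ = 77.30°  ·
  (1,2): δ = 151.15°  ·
  (1,3): δ = 101.37°  ·
  (1,4): δ = 52.21°  ·
  (1,5): δ = 5.12°  ✓
  (2,3): δ = 130.22°  ·
  (2,4): δ = 81.06°  ·
  (2,5): δ = 33.97°  ✓
  (3,4): δ = 130.84°  ·
  (3,5): δ = 83.75°  ·
  (4,5): δ = 132.91°  ·
antipodal pairs: 4

count = 4; pairs: (0,3), (0,4), (1,5), (2,5)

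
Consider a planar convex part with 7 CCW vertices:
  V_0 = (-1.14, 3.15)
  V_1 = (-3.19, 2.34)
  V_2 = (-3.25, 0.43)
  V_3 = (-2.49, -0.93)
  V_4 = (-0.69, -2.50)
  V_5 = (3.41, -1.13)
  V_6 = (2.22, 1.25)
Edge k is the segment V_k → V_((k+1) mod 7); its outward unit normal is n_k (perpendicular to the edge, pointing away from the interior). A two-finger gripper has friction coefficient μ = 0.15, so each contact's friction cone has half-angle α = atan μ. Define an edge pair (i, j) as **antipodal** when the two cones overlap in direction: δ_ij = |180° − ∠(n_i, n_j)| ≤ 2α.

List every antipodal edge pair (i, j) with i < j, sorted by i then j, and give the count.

α = atan 0.15 = 8.53°;  2α = 17.06°
n_0 = (-0.3675, +0.9300)
n_1 = (-0.9995, +0.0314)
n_2 = (-0.8729, -0.4878)
n_3 = (-0.6573, -0.7536)
n_4 = (+0.3169, -0.9485)
n_5 = (+0.8944, +0.4472)
n_6 = (+0.4922, +0.8705)
  (0,1): δ = 113.36°  ·
  (0,2): δ = 82.36°  ·
  (0,3): δ = 62.66°  ·
  (0,4): δ = 3.08°  ✓
  (0,5): δ = 95.00°  ·
  (0,6): δ = 128.95°  ·
  (1,2): δ = 149.00°  ·
  (1,3): δ = 129.30°  ·
  (1,4): δ = 69.72°  ·
  (1,5): δ = 28.36°  ·
  (1,6): δ = 62.31°  ·
  (2,3): δ = 160.29°  ·
  (2,4): δ = 100.72°  ·
  (2,5): δ = 2.63°  ✓
  (2,6): δ = 31.32°  ·
  (3,4): δ = 120.43°  ·
  (3,5): δ = 22.34°  ·
  (3,6): δ = 11.61°  ✓
  (4,5): δ = 81.91°  ·
  (4,6): δ = 47.96°  ·
  (5,6): δ = 146.05°  ·
antipodal pairs: 3

count = 3; pairs: (0,4), (2,5), (3,6)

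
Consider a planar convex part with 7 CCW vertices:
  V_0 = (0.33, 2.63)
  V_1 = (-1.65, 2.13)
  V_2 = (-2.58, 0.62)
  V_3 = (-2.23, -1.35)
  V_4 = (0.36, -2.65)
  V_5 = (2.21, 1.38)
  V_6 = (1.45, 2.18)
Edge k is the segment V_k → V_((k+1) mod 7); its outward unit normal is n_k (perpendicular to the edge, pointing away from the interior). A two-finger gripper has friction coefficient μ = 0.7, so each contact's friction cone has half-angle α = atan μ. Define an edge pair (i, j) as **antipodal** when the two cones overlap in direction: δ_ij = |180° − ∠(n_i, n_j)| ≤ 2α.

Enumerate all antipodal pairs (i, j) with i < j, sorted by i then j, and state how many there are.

α = atan 0.7 = 34.99°;  2α = 69.98°
n_0 = (-0.2448, +0.9696)
n_1 = (-0.8515, +0.5244)
n_2 = (-0.9846, -0.1749)
n_3 = (-0.4486, -0.8937)
n_4 = (+0.9088, -0.4172)
n_5 = (+0.7250, +0.6887)
n_6 = (+0.3728, +0.9279)
  (0,1): δ = 135.80°  ·
  (0,2): δ = 94.10°  ·
  (0,3): δ = 40.83°  ✓
  (0,4): δ = 51.17°  ✓
  (0,5): δ = 119.36°  ·
  (0,6): δ = 143.94°  ·
  (1,2): δ = 138.30°  ·
  (1,3): δ = 85.02°  ·
  (1,4): δ = 6.97°  ✓
  (1,5): δ = 75.16°  ·
  (1,6): δ = 99.74°  ·
  (2,3): δ = 126.73°  ·
  (2,4): δ = 34.73°  ✓
  (2,5): δ = 33.46°  ✓
  (2,6): δ = 58.04°  ✓
  (3,4): δ = 88.00°  ·
  (3,5): δ = 19.82°  ✓
  (3,6): δ = 4.76°  ✓
  (4,5): δ = 111.81°  ·
  (4,6): δ = 87.23°  ·
  (5,6): δ = 155.42°  ·
antipodal pairs: 8

count = 8; pairs: (0,3), (0,4), (1,4), (2,4), (2,5), (2,6), (3,5), (3,6)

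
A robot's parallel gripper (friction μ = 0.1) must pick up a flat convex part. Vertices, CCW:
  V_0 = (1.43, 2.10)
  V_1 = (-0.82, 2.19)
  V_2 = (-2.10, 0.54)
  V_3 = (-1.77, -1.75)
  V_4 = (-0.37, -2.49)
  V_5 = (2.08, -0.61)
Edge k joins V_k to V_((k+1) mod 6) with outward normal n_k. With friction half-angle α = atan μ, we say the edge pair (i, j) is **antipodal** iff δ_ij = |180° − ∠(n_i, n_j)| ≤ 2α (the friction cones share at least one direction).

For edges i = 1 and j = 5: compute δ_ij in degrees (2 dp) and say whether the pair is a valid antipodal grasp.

α = atan 0.1 = 5.71°;  2α = 11.42°
edge 1: e_1 = (-1.28, -1.65);  n_1 = (-0.7901, +0.6129)
edge 5: e_5 = (-0.65, +2.71);  n_5 = (+0.9724, +0.2332)
∠(n_1, n_5) = 128.71°
δ = |180° − 128.71°| = 51.29°
51.29° > 2α = 11.42°  →  invalid

δ = 51.29°, invalid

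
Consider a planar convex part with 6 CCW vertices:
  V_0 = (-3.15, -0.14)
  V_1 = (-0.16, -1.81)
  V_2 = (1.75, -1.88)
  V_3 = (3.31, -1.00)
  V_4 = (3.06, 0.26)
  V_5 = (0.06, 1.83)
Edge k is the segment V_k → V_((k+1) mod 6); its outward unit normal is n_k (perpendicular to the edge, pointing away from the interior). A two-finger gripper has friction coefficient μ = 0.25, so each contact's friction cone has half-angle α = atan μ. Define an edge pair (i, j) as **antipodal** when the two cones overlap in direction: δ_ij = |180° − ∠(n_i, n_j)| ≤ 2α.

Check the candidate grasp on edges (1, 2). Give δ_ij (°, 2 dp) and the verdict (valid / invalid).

α = atan 0.25 = 14.04°;  2α = 28.07°
edge 1: e_1 = (+1.91, -0.07);  n_1 = (-0.0366, -0.9993)
edge 2: e_2 = (+1.56, +0.88);  n_2 = (+0.4913, -0.8710)
∠(n_1, n_2) = 31.53°
δ = |180° − 31.53°| = 148.47°
148.47° > 2α = 28.07°  →  invalid

δ = 148.47°, invalid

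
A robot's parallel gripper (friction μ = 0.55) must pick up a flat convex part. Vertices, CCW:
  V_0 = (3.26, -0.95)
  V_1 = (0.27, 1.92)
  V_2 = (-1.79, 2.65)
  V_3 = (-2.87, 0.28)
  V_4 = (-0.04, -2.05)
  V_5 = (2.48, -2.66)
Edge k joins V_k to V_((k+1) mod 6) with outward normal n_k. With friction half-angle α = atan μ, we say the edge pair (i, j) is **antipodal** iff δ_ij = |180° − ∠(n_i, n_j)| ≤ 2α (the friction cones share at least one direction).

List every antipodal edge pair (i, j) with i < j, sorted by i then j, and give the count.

α = atan 0.55 = 28.81°;  2α = 57.62°
n_0 = (+0.6925, +0.7214)
n_1 = (+0.3340, +0.9426)
n_2 = (-0.9100, +0.4147)
n_3 = (-0.6356, -0.7720)
n_4 = (-0.2353, -0.9719)
n_5 = (+0.9098, -0.4150)
  (0,1): δ = 155.69°  ·
  (0,2): δ = 70.67°  ·
  (0,3): δ = 4.36°  ✓
  (0,4): δ = 30.22°  ✓
  (0,5): δ = 109.31°  ·
  (1,2): δ = 94.99°  ·
  (1,3): δ = 19.95°  ✓
  (1,4): δ = 5.91°  ✓
  (1,5): δ = 84.99°  ·
  (2,3): δ = 104.97°  ·
  (2,4): δ = 79.11°  ·
  (2,5): δ = 0.02°  ✓
  (3,4): δ = 154.14°  ·
  (3,5): δ = 75.05°  ·
  (4,5): δ = 100.91°  ·
antipodal pairs: 5

count = 5; pairs: (0,3), (0,4), (1,3), (1,4), (2,5)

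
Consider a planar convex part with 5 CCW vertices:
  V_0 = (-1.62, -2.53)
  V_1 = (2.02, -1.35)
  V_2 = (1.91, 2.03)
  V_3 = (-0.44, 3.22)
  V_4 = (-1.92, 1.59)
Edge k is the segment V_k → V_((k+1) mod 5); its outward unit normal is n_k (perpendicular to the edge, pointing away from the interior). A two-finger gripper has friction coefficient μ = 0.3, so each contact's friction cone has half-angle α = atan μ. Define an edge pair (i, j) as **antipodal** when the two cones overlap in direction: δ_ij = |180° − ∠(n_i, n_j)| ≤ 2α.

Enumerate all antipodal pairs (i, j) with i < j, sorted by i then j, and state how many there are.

α = atan 0.3 = 16.70°;  2α = 33.40°
n_0 = (+0.3084, -0.9513)
n_1 = (+0.9995, +0.0325)
n_2 = (+0.4518, +0.8921)
n_3 = (-0.7404, +0.6722)
n_4 = (-0.9974, -0.0726)
  (0,1): δ = 106.10°  ·
  (0,2): δ = 44.82°  ·
  (0,3): δ = 29.80°  ✓
  (0,4): δ = 76.20°  ·
  (1,2): δ = 118.72°  ·
  (1,3): δ = 44.10°  ·
  (1,4): δ = 2.30°  ✓
  (2,3): δ = 105.38°  ·
  (2,4): δ = 58.98°  ·
  (3,4): δ = 133.60°  ·
antipodal pairs: 2

count = 2; pairs: (0,3), (1,4)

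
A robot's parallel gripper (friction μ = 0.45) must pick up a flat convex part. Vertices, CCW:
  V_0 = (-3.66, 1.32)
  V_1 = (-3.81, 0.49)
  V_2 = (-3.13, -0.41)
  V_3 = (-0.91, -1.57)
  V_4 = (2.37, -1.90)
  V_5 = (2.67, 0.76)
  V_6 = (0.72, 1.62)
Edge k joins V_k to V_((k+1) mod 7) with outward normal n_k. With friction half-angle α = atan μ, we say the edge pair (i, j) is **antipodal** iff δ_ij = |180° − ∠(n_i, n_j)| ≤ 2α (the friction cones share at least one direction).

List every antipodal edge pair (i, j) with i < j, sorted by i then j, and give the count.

α = atan 0.45 = 24.23°;  2α = 48.46°
n_0 = (-0.9841, +0.1778)
n_1 = (-0.7979, -0.6028)
n_2 = (-0.4631, -0.8863)
n_3 = (-0.1001, -0.9950)
n_4 = (+0.9937, -0.1121)
n_5 = (+0.4035, +0.9150)
n_6 = (-0.0683, +0.9977)
  (0,1): δ = 132.68°  ·
  (0,2): δ = 107.34°  ·
  (0,3): δ = 85.50°  ·
  (0,4): δ = 3.81°  ✓
  (0,5): δ = 76.45°  ·
  (0,6): δ = 104.16°  ·
  (1,2): δ = 154.66°  ·
  (1,3): δ = 132.82°  ·
  (1,4): δ = 43.51°  ✓
  (1,5): δ = 29.13°  ✓
  (1,6): δ = 56.85°  ·
  (2,3): δ = 158.16°  ·
  (2,4): δ = 68.85°  ·
  (2,5): δ = 3.79°  ✓
  (2,6): δ = 31.51°  ✓
  (3,4): δ = 90.69°  ·
  (3,5): δ = 18.05°  ✓
  (3,6): δ = 9.66°  ✓
  (4,5): δ = 107.36°  ·
  (4,6): δ = 79.65°  ·
  (5,6): δ = 152.28°  ·
antipodal pairs: 7

count = 7; pairs: (0,4), (1,4), (1,5), (2,5), (2,6), (3,5), (3,6)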